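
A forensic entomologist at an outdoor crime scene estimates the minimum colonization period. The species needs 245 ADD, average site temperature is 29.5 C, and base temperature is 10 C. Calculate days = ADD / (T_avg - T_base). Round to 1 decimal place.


Insect development time:
Effective temperature = avg_temp - T_base = 29.5 - 10 = 19.5 C
Days = ADD / effective_temp = 245 / 19.5 = 12.6 days

12.6


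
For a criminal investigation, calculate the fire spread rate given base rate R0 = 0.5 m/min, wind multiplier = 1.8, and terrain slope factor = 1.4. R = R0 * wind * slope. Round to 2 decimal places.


Fire spread rate calculation:
R = R0 * wind_factor * slope_factor
= 0.5 * 1.8 * 1.4
= 0.9 * 1.4
= 1.26 m/min

1.26


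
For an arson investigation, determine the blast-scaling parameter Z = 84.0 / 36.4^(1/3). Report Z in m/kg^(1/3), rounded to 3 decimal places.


Scaled distance calculation:
W^(1/3) = 36.4^(1/3) = 3.314112
Z = R / W^(1/3) = 84.0 / 3.314112
Z = 25.346 m/kg^(1/3)

25.346


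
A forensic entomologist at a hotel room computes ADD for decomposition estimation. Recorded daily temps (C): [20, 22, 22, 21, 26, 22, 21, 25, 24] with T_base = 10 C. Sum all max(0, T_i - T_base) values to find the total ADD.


Computing ADD day by day:
Day 1: max(0, 20 - 10) = 10
Day 2: max(0, 22 - 10) = 12
Day 3: max(0, 22 - 10) = 12
Day 4: max(0, 21 - 10) = 11
Day 5: max(0, 26 - 10) = 16
Day 6: max(0, 22 - 10) = 12
Day 7: max(0, 21 - 10) = 11
Day 8: max(0, 25 - 10) = 15
Day 9: max(0, 24 - 10) = 14
Total ADD = 113

113


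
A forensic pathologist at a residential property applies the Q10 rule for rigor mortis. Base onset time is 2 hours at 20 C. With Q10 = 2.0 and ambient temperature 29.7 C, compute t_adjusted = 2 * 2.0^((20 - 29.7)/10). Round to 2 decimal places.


Rigor mortis time adjustment:
Exponent = (T_ref - T_actual) / 10 = (20 - 29.7) / 10 = -0.97
Q10 factor = 2.0^-0.97 = 0.51051
t_adjusted = 2 * 0.51051 = 1.02 hours

1.02


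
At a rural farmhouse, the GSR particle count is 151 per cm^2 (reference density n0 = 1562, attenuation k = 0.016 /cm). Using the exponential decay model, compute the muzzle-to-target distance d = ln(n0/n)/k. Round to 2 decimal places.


GSR distance calculation:
n0/n = 1562 / 151 = 10.344371
ln(n0/n) = 2.336443
d = 2.336443 / 0.016 = 146.03 cm

146.03


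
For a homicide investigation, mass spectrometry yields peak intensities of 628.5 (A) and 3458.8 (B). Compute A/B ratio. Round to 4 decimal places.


Spectral peak ratio:
Peak A = 628.5 counts
Peak B = 3458.8 counts
Ratio = 628.5 / 3458.8 = 0.1817

0.1817


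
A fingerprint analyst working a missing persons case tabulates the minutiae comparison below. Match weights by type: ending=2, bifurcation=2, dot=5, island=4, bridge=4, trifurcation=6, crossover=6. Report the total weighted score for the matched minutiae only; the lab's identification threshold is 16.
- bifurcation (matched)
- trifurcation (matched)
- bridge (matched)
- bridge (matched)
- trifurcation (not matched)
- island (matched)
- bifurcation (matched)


Weighted minutiae match score:
  bifurcation: matched, +2 (running total 2)
  trifurcation: matched, +6 (running total 8)
  bridge: matched, +4 (running total 12)
  bridge: matched, +4 (running total 16)
  trifurcation: not matched, +0
  island: matched, +4 (running total 20)
  bifurcation: matched, +2 (running total 22)
Total score = 22
Threshold = 16; verdict = identification

22


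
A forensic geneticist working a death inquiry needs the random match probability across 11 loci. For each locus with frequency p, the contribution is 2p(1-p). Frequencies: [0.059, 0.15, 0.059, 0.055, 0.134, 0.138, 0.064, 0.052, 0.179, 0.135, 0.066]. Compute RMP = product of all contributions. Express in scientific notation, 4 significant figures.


Computing RMP for 11 loci:
Locus 1: 2 * 0.059 * 0.941 = 0.111038
Locus 2: 2 * 0.15 * 0.85 = 0.255
Locus 3: 2 * 0.059 * 0.941 = 0.111038
Locus 4: 2 * 0.055 * 0.945 = 0.10395
Locus 5: 2 * 0.134 * 0.866 = 0.232088
Locus 6: 2 * 0.138 * 0.862 = 0.237912
Locus 7: 2 * 0.064 * 0.936 = 0.119808
Locus 8: 2 * 0.052 * 0.948 = 0.098592
Locus 9: 2 * 0.179 * 0.821 = 0.293918
Locus 10: 2 * 0.135 * 0.865 = 0.23355
Locus 11: 2 * 0.066 * 0.934 = 0.123288
RMP = 1.804e-09

1.804e-09


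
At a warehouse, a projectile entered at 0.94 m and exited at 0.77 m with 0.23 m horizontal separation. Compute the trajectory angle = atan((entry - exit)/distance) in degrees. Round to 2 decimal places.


Bullet trajectory angle:
Height difference = 0.94 - 0.77 = 0.17 m
angle = atan(0.17 / 0.23)
angle = atan(0.73913)
angle = 36.47 degrees

36.47


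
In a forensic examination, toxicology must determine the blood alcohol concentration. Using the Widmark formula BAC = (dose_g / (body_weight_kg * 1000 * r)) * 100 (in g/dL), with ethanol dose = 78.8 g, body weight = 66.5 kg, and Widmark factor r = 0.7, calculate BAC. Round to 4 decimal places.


Applying the Widmark formula:
BAC = (dose_g / (body_wt * 1000 * r)) * 100
Denominator = 66.5 * 1000 * 0.7 = 46550
BAC = (78.8 / 46550) * 100
BAC = 0.1693 g/dL

0.1693


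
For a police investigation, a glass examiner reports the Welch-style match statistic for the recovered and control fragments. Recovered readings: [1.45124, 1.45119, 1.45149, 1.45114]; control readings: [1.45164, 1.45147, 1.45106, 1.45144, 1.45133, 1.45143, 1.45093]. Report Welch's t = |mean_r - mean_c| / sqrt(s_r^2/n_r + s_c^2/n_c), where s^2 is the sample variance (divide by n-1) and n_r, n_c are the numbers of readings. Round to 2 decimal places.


Welch's t-criterion for glass RI comparison:
Recovered mean = sum / n_r = 5.80506 / 4 = 1.451265
Control mean = sum / n_c = 10.1593 / 7 = 1.4513286
Recovered sample variance s_r^2 = 2.41667e-08
Control sample variance s_c^2 = 6.1781e-08
Welch SE (unpooled) = sqrt(s_r^2/n_r + s_c^2/n_c) = sqrt(6.04167e-09 + 8.82585e-09) = sqrt(1.48675e-08) = 0.000121932
|mean_r - mean_c| = 6.35714e-05
t = 6.35714e-05 / 0.000121932 = 0.52

0.52


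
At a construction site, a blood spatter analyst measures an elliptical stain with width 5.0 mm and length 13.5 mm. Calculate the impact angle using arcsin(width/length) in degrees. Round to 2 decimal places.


Blood spatter impact angle calculation:
width / length = 5.0 / 13.5 = 0.37037
angle = arcsin(0.37037)
angle = 21.74 degrees

21.74


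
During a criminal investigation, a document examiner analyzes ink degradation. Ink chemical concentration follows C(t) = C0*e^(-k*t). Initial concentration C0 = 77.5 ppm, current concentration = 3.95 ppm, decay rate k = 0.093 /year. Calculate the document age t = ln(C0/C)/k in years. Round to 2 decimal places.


Document age estimation:
C0/C = 77.5 / 3.95 = 19.620253
ln(C0/C) = 2.976562
t = 2.976562 / 0.093 = 32.01 years

32.01


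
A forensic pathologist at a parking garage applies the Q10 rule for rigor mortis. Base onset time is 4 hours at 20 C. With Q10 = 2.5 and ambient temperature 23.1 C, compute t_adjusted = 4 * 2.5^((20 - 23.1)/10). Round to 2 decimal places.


Rigor mortis time adjustment:
Exponent = (T_ref - T_actual) / 10 = (20 - 23.1) / 10 = -0.31
Q10 factor = 2.5^-0.31 = 0.75273
t_adjusted = 4 * 0.75273 = 3.01 hours

3.01


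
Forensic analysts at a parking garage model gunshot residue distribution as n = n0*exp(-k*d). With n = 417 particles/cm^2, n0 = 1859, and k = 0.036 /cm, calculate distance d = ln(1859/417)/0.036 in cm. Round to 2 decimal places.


GSR distance calculation:
n0/n = 1859 / 417 = 4.458034
ln(n0/n) = 1.494708
d = 1.494708 / 0.036 = 41.52 cm

41.52


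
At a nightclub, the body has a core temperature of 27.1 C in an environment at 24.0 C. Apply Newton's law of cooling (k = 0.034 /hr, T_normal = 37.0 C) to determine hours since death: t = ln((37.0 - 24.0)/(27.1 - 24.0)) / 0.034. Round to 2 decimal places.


Using Newton's law of cooling:
t = ln((T_normal - T_ambient) / (T_body - T_ambient)) / k
T_normal - T_ambient = 13.0
T_body - T_ambient = 3.1
Ratio = 4.193548
ln(ratio) = 1.433547
t = 1.433547 / 0.034 = 42.16 hours

42.16


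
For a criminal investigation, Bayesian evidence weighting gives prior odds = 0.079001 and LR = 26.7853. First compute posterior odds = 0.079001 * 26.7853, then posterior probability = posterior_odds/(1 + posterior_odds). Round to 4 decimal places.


Bayesian evidence evaluation:
Posterior odds = prior_odds * LR = 0.079001 * 26.7853 = 2.116065
Posterior probability = posterior_odds / (1 + posterior_odds)
= 2.116065 / (1 + 2.116065)
= 2.116065 / 3.116065
= 0.6791

0.6791


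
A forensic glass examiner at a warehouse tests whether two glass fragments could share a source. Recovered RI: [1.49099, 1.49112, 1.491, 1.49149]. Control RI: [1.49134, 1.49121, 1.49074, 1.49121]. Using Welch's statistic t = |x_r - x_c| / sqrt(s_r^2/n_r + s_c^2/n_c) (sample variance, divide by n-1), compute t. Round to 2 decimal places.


Welch's t-criterion for glass RI comparison:
Recovered mean = sum / n_r = 5.9646 / 4 = 1.49115
Control mean = sum / n_c = 5.9645 / 4 = 1.491125
Recovered sample variance s_r^2 = 5.48667e-08
Control sample variance s_c^2 = 6.96333e-08
Welch SE (unpooled) = sqrt(s_r^2/n_r + s_c^2/n_c) = sqrt(1.37167e-08 + 1.74083e-08) = sqrt(3.1125e-08) = 0.000176423
|mean_r - mean_c| = 2.5e-05
t = 2.5e-05 / 0.000176423 = 0.14

0.14


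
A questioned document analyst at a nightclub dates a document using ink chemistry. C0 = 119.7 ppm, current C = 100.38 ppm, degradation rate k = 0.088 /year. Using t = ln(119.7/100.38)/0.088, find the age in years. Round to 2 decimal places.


Document age estimation:
C0/C = 119.7 / 100.38 = 1.192469
ln(C0/C) = 0.176026
t = 0.176026 / 0.088 = 2.00 years

2.00


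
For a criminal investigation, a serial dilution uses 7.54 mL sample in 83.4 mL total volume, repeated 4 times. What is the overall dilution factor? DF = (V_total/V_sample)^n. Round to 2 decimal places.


Dilution factor calculation:
Single dilution = V_total / V_sample = 83.4 / 7.54 ≈ 11.061008
Number of dilutions = 4
Total DF = (83.4 / 7.54)^4 (full precision, rounded at the end) = 14968.52

14968.52


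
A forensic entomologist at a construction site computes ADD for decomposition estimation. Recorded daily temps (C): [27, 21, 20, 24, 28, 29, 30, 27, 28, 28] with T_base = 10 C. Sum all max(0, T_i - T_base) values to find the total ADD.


Computing ADD day by day:
Day 1: max(0, 27 - 10) = 17
Day 2: max(0, 21 - 10) = 11
Day 3: max(0, 20 - 10) = 10
Day 4: max(0, 24 - 10) = 14
Day 5: max(0, 28 - 10) = 18
Day 6: max(0, 29 - 10) = 19
Day 7: max(0, 30 - 10) = 20
Day 8: max(0, 27 - 10) = 17
Day 9: max(0, 28 - 10) = 18
Day 10: max(0, 28 - 10) = 18
Total ADD = 162

162


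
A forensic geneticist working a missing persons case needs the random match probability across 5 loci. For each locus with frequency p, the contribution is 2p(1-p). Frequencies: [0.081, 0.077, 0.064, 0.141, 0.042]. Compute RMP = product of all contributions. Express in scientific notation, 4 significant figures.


Computing RMP for 5 loci:
Locus 1: 2 * 0.081 * 0.919 = 0.148878
Locus 2: 2 * 0.077 * 0.923 = 0.142142
Locus 3: 2 * 0.064 * 0.936 = 0.119808
Locus 4: 2 * 0.141 * 0.859 = 0.242238
Locus 5: 2 * 0.042 * 0.958 = 0.080472
RMP = 4.942e-05

4.942e-05


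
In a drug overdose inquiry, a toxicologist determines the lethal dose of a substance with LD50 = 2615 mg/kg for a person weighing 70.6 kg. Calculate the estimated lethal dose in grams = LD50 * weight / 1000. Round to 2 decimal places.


Lethal dose calculation:
Lethal dose = LD50 * body_weight / 1000
= 2615 * 70.6 / 1000
= 184619 / 1000
= 184.62 g

184.62


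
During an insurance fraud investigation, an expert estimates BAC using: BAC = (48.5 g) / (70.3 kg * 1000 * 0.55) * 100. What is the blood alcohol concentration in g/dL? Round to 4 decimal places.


Applying the Widmark formula:
BAC = (dose_g / (body_wt * 1000 * r)) * 100
Denominator = 70.3 * 1000 * 0.55 = 38665
BAC = (48.5 / 38665) * 100
BAC = 0.1254 g/dL

0.1254


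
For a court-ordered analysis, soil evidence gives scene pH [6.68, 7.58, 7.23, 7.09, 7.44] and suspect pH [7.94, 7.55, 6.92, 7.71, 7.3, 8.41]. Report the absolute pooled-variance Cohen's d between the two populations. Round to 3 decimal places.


Pooled-variance Cohen's d for soil pH comparison:
Scene mean = 36.02 / 5 = 7.204
Suspect mean = 45.83 / 6 = 7.638333
Scene sample variance s_s^2 = 0.12133
Suspect sample variance s_c^2 = 0.265977
Pooled variance = ((n_s-1)*s_s^2 + (n_c-1)*s_c^2) / (n_s + n_c - 2) = 0.201689
Pooled SD = sqrt(0.201689) = 0.449098
Mean difference = -0.434333
|d| = |-0.434333| / 0.449098 = 0.967

0.967


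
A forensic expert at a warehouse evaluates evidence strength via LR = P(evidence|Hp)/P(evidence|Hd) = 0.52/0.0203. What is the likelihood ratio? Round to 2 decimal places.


Likelihood ratio calculation:
LR = P(E|Hp) / P(E|Hd)
LR = 0.52 / 0.0203
LR = 25.62

25.62


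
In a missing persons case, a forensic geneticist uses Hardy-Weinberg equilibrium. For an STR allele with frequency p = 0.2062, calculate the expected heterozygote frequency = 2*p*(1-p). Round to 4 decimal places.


Hardy-Weinberg heterozygote frequency:
q = 1 - p = 1 - 0.2062 = 0.7938
2pq = 2 * 0.2062 * 0.7938 = 0.3274

0.3274


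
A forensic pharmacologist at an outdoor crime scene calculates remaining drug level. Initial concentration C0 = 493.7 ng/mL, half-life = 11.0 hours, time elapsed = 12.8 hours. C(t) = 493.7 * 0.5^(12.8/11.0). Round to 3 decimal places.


Drug concentration decay:
Number of half-lives = t / t_half = 12.8 / 11.0 = 1.163636
Decay factor = 0.5^1.163636 = 0.4463861
C(t) = 493.7 * 0.4463861 = 220.381 ng/mL

220.381


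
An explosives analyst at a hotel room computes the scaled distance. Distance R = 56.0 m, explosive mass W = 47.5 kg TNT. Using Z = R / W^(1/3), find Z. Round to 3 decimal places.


Scaled distance calculation:
W^(1/3) = 47.5^(1/3) = 3.621578
Z = R / W^(1/3) = 56.0 / 3.621578
Z = 15.463 m/kg^(1/3)

15.463


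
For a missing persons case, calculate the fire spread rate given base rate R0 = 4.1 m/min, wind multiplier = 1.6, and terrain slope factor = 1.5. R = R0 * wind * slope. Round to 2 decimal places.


Fire spread rate calculation:
R = R0 * wind_factor * slope_factor
= 4.1 * 1.6 * 1.5
= 6.56 * 1.5
= 9.84 m/min

9.84


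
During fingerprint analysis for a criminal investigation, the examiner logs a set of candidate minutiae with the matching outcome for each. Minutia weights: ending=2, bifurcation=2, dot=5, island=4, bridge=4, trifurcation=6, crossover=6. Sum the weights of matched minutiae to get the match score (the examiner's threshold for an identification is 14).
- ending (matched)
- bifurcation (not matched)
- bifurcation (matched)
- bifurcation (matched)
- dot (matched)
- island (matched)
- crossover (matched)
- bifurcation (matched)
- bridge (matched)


Weighted minutiae match score:
  ending: matched, +2 (running total 2)
  bifurcation: not matched, +0
  bifurcation: matched, +2 (running total 4)
  bifurcation: matched, +2 (running total 6)
  dot: matched, +5 (running total 11)
  island: matched, +4 (running total 15)
  crossover: matched, +6 (running total 21)
  bifurcation: matched, +2 (running total 23)
  bridge: matched, +4 (running total 27)
Total score = 27
Threshold = 14; verdict = identification

27


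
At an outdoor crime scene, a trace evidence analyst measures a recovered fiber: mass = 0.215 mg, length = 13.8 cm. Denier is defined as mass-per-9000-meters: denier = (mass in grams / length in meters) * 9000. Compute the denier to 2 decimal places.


Denier calculation:
Mass in grams = 0.215 mg / 1000 = 0.000215 g
Length in meters = 13.8 cm / 100 = 0.138 m
Linear density = mass / length = 0.000215 / 0.138 = 0.00155797 g/m
Denier = (g/m) * 9000 = 0.00155797 * 9000 = 14.02

14.02


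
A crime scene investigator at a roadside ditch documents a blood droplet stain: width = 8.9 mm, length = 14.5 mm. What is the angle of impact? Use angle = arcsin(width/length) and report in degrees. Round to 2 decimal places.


Blood spatter impact angle calculation:
width / length = 8.9 / 14.5 = 0.613793
angle = arcsin(0.613793)
angle = 37.86 degrees

37.86


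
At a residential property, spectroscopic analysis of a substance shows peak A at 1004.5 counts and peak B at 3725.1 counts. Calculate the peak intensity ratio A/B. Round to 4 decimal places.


Spectral peak ratio:
Peak A = 1004.5 counts
Peak B = 3725.1 counts
Ratio = 1004.5 / 3725.1 = 0.2697

0.2697


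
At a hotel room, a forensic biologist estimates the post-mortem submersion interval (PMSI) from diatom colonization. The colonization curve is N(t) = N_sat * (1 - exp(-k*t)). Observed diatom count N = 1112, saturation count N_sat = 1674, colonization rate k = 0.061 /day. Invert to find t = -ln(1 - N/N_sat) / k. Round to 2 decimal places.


PMSI from diatom colonization curve:
N / N_sat = 1112 / 1674 = 0.664277
1 - N/N_sat = 0.335723
ln(1 - N/N_sat) = -1.091469
t = -ln(1 - N/N_sat) / k = -(-1.091469) / 0.061 = 17.89 days

17.89


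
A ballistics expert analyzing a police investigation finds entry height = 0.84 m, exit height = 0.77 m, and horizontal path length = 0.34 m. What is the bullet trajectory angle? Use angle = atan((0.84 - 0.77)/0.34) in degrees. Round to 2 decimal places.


Bullet trajectory angle:
Height difference = 0.84 - 0.77 = 0.07 m
angle = atan(0.07 / 0.34)
angle = atan(0.205882)
angle = 11.63 degrees

11.63


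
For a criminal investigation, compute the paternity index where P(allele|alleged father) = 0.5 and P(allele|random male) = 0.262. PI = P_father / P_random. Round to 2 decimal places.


Paternity Index calculation:
PI = P(allele|father) / P(allele|random)
PI = 0.5 / 0.262
PI = 1.91

1.91


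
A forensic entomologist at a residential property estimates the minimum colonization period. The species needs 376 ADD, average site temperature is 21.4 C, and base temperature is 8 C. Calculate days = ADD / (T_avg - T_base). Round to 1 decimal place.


Insect development time:
Effective temperature = avg_temp - T_base = 21.4 - 8 = 13.4 C
Days = ADD / effective_temp = 376 / 13.4 = 28.1 days

28.1


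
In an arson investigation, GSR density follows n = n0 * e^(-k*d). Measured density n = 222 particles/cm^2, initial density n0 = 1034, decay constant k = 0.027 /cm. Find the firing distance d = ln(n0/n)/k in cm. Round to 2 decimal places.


GSR distance calculation:
n0/n = 1034 / 222 = 4.657658
ln(n0/n) = 1.538513
d = 1.538513 / 0.027 = 56.98 cm

56.98


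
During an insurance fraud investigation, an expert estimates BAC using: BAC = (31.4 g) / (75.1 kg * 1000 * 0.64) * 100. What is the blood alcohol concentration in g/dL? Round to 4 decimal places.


Applying the Widmark formula:
BAC = (dose_g / (body_wt * 1000 * r)) * 100
Denominator = 75.1 * 1000 * 0.64 = 48064
BAC = (31.4 / 48064) * 100
BAC = 0.0653 g/dL

0.0653


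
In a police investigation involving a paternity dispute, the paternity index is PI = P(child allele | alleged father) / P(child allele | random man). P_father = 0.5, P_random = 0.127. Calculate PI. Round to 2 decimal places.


Paternity Index calculation:
PI = P(allele|father) / P(allele|random)
PI = 0.5 / 0.127
PI = 3.94

3.94


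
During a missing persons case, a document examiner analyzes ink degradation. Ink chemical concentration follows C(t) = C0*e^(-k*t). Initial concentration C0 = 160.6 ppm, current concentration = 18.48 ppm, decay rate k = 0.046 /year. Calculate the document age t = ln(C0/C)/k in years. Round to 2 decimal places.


Document age estimation:
C0/C = 160.6 / 18.48 = 8.690476
ln(C0/C) = 2.162228
t = 2.162228 / 0.046 = 47.00 years

47.00


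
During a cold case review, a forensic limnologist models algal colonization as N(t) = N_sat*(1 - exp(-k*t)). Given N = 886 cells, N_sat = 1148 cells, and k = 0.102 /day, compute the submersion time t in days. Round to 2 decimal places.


PMSI from diatom colonization curve:
N / N_sat = 886 / 1148 = 0.771777
1 - N/N_sat = 0.228223
ln(1 - N/N_sat) = -1.477432
t = -ln(1 - N/N_sat) / k = -(-1.477432) / 0.102 = 14.48 days

14.48


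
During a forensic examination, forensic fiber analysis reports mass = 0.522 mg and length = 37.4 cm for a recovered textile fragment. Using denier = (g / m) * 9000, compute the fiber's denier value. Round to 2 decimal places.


Denier calculation:
Mass in grams = 0.522 mg / 1000 = 0.000522 g
Length in meters = 37.4 cm / 100 = 0.374 m
Linear density = mass / length = 0.000522 / 0.374 = 0.00139572 g/m
Denier = (g/m) * 9000 = 0.00139572 * 9000 = 12.56

12.56


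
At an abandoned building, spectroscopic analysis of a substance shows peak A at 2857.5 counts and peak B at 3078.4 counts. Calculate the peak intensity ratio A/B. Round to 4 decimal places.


Spectral peak ratio:
Peak A = 2857.5 counts
Peak B = 3078.4 counts
Ratio = 2857.5 / 3078.4 = 0.9282

0.9282


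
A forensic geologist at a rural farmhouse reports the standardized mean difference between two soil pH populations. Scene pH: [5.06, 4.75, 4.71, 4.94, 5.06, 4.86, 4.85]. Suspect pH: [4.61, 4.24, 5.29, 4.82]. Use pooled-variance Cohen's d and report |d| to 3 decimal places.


Pooled-variance Cohen's d for soil pH comparison:
Scene mean = 34.23 / 7 = 4.89
Suspect mean = 18.96 / 4 = 4.74
Scene sample variance s_s^2 = 0.019133
Suspect sample variance s_c^2 = 0.191933
Pooled variance = ((n_s-1)*s_s^2 + (n_c-1)*s_c^2) / (n_s + n_c - 2) = 0.076733
Pooled SD = sqrt(0.076733) = 0.277007
Mean difference = 0.15
|d| = |0.15| / 0.277007 = 0.542

0.542


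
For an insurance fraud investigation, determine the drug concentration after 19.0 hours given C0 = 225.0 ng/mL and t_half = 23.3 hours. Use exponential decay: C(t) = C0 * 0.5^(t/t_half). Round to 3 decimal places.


Drug concentration decay:
Number of half-lives = t / t_half = 19.0 / 23.3 = 0.815451
Decay factor = 0.5^0.815451 = 0.56823082
C(t) = 225.0 * 0.56823082 = 127.852 ng/mL

127.852


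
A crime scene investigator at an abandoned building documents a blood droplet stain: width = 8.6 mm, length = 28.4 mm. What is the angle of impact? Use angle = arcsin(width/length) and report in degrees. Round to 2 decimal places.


Blood spatter impact angle calculation:
width / length = 8.6 / 28.4 = 0.302817
angle = arcsin(0.302817)
angle = 17.63 degrees

17.63


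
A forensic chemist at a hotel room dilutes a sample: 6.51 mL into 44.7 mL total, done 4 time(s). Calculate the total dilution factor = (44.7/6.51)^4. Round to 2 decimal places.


Dilution factor calculation:
Single dilution = V_total / V_sample = 44.7 / 6.51 ≈ 6.866359
Number of dilutions = 4
Total DF = (44.7 / 6.51)^4 (full precision, rounded at the end) = 2222.83

2222.83


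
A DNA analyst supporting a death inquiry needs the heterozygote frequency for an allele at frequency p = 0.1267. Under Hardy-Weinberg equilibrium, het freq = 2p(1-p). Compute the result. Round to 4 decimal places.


Hardy-Weinberg heterozygote frequency:
q = 1 - p = 1 - 0.1267 = 0.8733
2pq = 2 * 0.1267 * 0.8733 = 0.2213

0.2213


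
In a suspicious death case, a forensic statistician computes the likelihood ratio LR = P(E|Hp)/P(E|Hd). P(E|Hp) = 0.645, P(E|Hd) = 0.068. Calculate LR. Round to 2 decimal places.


Likelihood ratio calculation:
LR = P(E|Hp) / P(E|Hd)
LR = 0.645 / 0.068
LR = 9.49

9.49


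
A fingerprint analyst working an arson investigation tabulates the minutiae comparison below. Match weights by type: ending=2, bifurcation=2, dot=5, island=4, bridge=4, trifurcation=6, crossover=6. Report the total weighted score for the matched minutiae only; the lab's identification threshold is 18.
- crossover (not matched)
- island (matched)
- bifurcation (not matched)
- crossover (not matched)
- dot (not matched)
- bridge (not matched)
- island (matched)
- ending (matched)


Weighted minutiae match score:
  crossover: not matched, +0
  island: matched, +4 (running total 4)
  bifurcation: not matched, +0
  crossover: not matched, +0
  dot: not matched, +0
  bridge: not matched, +0
  island: matched, +4 (running total 8)
  ending: matched, +2 (running total 10)
Total score = 10
Threshold = 18; verdict = inconclusive

10


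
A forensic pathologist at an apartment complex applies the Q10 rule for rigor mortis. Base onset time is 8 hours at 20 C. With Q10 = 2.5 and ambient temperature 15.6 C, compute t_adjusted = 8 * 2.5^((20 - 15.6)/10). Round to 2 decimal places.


Rigor mortis time adjustment:
Exponent = (T_ref - T_actual) / 10 = (20 - 15.6) / 10 = 0.44
Q10 factor = 2.5^0.44 = 1.49656
t_adjusted = 8 * 1.49656 = 11.97 hours

11.97


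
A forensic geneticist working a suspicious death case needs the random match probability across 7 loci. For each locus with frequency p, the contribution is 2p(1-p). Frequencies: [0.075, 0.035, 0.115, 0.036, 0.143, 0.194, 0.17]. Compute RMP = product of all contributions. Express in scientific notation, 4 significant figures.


Computing RMP for 7 loci:
Locus 1: 2 * 0.075 * 0.925 = 0.13875
Locus 2: 2 * 0.035 * 0.965 = 0.06755
Locus 3: 2 * 0.115 * 0.885 = 0.20355
Locus 4: 2 * 0.036 * 0.964 = 0.069408
Locus 5: 2 * 0.143 * 0.857 = 0.245102
Locus 6: 2 * 0.194 * 0.806 = 0.312728
Locus 7: 2 * 0.17 * 0.83 = 0.2822
RMP = 2.864e-06

2.864e-06


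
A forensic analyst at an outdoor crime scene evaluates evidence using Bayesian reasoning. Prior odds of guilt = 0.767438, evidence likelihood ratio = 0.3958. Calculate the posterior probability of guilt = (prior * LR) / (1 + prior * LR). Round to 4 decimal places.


Bayesian evidence evaluation:
Posterior odds = prior_odds * LR = 0.767438 * 0.3958 = 0.303752
Posterior probability = posterior_odds / (1 + posterior_odds)
= 0.303752 / (1 + 0.303752)
= 0.303752 / 1.303752
= 0.2330

0.2330


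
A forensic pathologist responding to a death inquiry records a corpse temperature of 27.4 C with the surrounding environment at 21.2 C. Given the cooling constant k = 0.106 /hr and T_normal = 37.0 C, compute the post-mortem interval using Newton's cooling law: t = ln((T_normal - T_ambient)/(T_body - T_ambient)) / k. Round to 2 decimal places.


Using Newton's law of cooling:
t = ln((T_normal - T_ambient) / (T_body - T_ambient)) / k
T_normal - T_ambient = 15.8
T_body - T_ambient = 6.2
Ratio = 2.548387
ln(ratio) = 0.935461
t = 0.935461 / 0.106 = 8.83 hours

8.83


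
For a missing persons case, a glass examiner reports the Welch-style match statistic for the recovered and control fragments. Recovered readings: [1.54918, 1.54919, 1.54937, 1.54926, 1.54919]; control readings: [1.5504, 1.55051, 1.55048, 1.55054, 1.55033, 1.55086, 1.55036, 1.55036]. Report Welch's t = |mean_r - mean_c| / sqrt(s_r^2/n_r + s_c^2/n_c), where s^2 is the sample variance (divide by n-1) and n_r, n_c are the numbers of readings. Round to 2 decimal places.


Welch's t-criterion for glass RI comparison:
Recovered mean = sum / n_r = 7.74619 / 5 = 1.549238
Control mean = sum / n_c = 12.40384 / 8 = 1.55048
Recovered sample variance s_r^2 = 6.47e-09
Control sample variance s_c^2 = 2.95143e-08
Welch SE (unpooled) = sqrt(s_r^2/n_r + s_c^2/n_c) = sqrt(1.294e-09 + 3.68929e-09) = sqrt(4.98329e-09) = 7.05924e-05
|mean_r - mean_c| = 0.001242
t = 0.001242 / 7.05924e-05 = 17.59

17.59


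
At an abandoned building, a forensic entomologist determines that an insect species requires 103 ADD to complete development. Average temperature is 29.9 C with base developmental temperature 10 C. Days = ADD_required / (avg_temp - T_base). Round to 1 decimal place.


Insect development time:
Effective temperature = avg_temp - T_base = 29.9 - 10 = 19.9 C
Days = ADD / effective_temp = 103 / 19.9 = 5.2 days

5.2


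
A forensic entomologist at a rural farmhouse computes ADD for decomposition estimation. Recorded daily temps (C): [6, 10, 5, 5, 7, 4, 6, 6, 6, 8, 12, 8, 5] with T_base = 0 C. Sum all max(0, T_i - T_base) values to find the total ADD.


Computing ADD day by day:
Day 1: max(0, 6 - 0) = 6
Day 2: max(0, 10 - 0) = 10
Day 3: max(0, 5 - 0) = 5
Day 4: max(0, 5 - 0) = 5
Day 5: max(0, 7 - 0) = 7
Day 6: max(0, 4 - 0) = 4
Day 7: max(0, 6 - 0) = 6
Day 8: max(0, 6 - 0) = 6
Day 9: max(0, 6 - 0) = 6
Day 10: max(0, 8 - 0) = 8
Day 11: max(0, 12 - 0) = 12
Day 12: max(0, 8 - 0) = 8
Day 13: max(0, 5 - 0) = 5
Total ADD = 88

88


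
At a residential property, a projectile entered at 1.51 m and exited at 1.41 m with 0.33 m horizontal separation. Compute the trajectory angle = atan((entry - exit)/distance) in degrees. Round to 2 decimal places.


Bullet trajectory angle:
Height difference = 1.51 - 1.41 = 0.1 m
angle = atan(0.1 / 0.33)
angle = atan(0.30303)
angle = 16.86 degrees

16.86


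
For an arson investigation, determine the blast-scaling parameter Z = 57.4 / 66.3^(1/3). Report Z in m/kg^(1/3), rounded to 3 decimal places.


Scaled distance calculation:
W^(1/3) = 66.3^(1/3) = 4.047354
Z = R / W^(1/3) = 57.4 / 4.047354
Z = 14.182 m/kg^(1/3)

14.182


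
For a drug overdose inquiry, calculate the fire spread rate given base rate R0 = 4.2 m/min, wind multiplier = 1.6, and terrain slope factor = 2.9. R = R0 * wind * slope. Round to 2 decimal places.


Fire spread rate calculation:
R = R0 * wind_factor * slope_factor
= 4.2 * 1.6 * 2.9
= 6.72 * 2.9
= 19.49 m/min

19.49


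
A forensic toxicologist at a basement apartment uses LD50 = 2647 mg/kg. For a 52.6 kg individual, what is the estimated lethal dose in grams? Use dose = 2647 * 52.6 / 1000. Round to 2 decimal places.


Lethal dose calculation:
Lethal dose = LD50 * body_weight / 1000
= 2647 * 52.6 / 1000
= 139232.2 / 1000
= 139.23 g

139.23


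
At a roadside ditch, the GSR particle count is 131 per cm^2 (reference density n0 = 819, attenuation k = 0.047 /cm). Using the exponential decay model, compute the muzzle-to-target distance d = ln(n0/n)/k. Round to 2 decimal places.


GSR distance calculation:
n0/n = 819 / 131 = 6.251908
ln(n0/n) = 1.832887
d = 1.832887 / 0.047 = 39.00 cm

39.00


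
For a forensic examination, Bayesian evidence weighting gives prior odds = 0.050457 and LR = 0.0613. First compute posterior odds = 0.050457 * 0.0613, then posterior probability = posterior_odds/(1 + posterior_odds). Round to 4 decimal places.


Bayesian evidence evaluation:
Posterior odds = prior_odds * LR = 0.050457 * 0.0613 = 0.003093014
Posterior probability = posterior_odds / (1 + posterior_odds)
= 0.003093014 / (1 + 0.003093014)
= 0.003093014 / 1.003093014
= 0.0031

0.0031


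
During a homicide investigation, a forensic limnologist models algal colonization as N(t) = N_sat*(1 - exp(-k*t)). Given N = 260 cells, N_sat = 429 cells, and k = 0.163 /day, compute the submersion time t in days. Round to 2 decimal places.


PMSI from diatom colonization curve:
N / N_sat = 260 / 429 = 0.606061
1 - N/N_sat = 0.393939
ln(1 - N/N_sat) = -0.931559
t = -ln(1 - N/N_sat) / k = -(-0.931559) / 0.163 = 5.72 days

5.72


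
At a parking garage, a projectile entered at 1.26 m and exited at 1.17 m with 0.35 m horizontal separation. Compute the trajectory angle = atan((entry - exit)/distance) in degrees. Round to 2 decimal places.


Bullet trajectory angle:
Height difference = 1.26 - 1.17 = 0.09 m
angle = atan(0.09 / 0.35)
angle = atan(0.257143)
angle = 14.42 degrees

14.42


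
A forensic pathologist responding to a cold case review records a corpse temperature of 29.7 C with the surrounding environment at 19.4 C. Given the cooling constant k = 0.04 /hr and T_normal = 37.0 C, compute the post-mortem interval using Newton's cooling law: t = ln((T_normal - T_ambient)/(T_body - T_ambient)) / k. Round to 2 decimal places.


Using Newton's law of cooling:
t = ln((T_normal - T_ambient) / (T_body - T_ambient)) / k
T_normal - T_ambient = 17.6
T_body - T_ambient = 10.3
Ratio = 1.708738
ln(ratio) = 0.535755
t = 0.535755 / 0.04 = 13.39 hours

13.39


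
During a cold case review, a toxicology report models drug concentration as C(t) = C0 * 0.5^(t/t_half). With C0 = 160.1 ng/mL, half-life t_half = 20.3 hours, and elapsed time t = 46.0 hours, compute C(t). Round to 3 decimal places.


Drug concentration decay:
Number of half-lives = t / t_half = 46.0 / 20.3 = 2.26601
Decay factor = 0.5^2.26601 = 0.20790408
C(t) = 160.1 * 0.20790408 = 33.285 ng/mL

33.285


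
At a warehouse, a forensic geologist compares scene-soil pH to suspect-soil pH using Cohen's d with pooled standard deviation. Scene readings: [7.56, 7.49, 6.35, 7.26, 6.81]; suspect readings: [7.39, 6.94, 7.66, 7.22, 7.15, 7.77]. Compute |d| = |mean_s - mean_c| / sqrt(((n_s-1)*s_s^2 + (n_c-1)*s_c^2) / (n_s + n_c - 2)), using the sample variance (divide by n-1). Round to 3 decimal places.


Pooled-variance Cohen's d for soil pH comparison:
Scene mean = 35.47 / 5 = 7.094
Suspect mean = 44.13 / 6 = 7.355
Scene sample variance s_s^2 = 0.25893
Suspect sample variance s_c^2 = 0.09979
Pooled variance = ((n_s-1)*s_s^2 + (n_c-1)*s_c^2) / (n_s + n_c - 2) = 0.170519
Pooled SD = sqrt(0.170519) = 0.412939
Mean difference = -0.261
|d| = |-0.261| / 0.412939 = 0.632

0.632


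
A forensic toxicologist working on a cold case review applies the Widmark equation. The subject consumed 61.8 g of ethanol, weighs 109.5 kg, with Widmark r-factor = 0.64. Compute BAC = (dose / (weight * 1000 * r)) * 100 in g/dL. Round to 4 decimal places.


Applying the Widmark formula:
BAC = (dose_g / (body_wt * 1000 * r)) * 100
Denominator = 109.5 * 1000 * 0.64 = 70080
BAC = (61.8 / 70080) * 100
BAC = 0.0882 g/dL

0.0882


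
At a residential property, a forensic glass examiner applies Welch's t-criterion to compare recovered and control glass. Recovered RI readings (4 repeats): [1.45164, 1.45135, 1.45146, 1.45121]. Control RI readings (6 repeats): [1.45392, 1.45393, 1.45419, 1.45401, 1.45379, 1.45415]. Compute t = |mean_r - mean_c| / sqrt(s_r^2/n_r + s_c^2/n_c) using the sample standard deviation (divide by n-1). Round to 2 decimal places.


Welch's t-criterion for glass RI comparison:
Recovered mean = sum / n_r = 5.80566 / 4 = 1.451415
Control mean = sum / n_c = 8.72399 / 6 = 1.4539983
Recovered sample variance s_r^2 = 3.29667e-08
Control sample variance s_c^2 = 2.28167e-08
Welch SE (unpooled) = sqrt(s_r^2/n_r + s_c^2/n_c) = sqrt(8.24167e-09 + 3.80278e-09) = sqrt(1.20444e-08) = 0.000109747
|mean_r - mean_c| = 0.00258333
t = 0.00258333 / 0.000109747 = 23.54

23.54


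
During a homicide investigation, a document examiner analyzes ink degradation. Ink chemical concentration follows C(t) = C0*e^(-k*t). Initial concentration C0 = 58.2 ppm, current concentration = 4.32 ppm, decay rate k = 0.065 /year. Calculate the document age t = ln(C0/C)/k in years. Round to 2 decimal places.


Document age estimation:
C0/C = 58.2 / 4.32 = 13.472222
ln(C0/C) = 2.60063
t = 2.60063 / 0.065 = 40.01 years

40.01


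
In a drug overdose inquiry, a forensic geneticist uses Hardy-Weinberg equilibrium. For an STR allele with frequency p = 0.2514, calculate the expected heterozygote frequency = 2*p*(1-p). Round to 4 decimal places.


Hardy-Weinberg heterozygote frequency:
q = 1 - p = 1 - 0.2514 = 0.7486
2pq = 2 * 0.2514 * 0.7486 = 0.3764

0.3764


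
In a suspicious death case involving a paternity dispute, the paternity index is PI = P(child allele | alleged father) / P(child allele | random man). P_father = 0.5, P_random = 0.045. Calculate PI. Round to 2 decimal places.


Paternity Index calculation:
PI = P(allele|father) / P(allele|random)
PI = 0.5 / 0.045
PI = 11.11

11.11


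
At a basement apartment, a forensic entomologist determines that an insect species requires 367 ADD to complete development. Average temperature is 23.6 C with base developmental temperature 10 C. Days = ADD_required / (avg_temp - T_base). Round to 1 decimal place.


Insect development time:
Effective temperature = avg_temp - T_base = 23.6 - 10 = 13.6 C
Days = ADD / effective_temp = 367 / 13.6 = 27.0 days

27.0


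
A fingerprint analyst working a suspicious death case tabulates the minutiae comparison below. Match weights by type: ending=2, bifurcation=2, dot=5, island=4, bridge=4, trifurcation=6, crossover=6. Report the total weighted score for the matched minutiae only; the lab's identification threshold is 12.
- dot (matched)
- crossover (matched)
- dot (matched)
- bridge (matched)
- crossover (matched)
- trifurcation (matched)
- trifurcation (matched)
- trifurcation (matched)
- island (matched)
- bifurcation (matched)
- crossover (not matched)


Weighted minutiae match score:
  dot: matched, +5 (running total 5)
  crossover: matched, +6 (running total 11)
  dot: matched, +5 (running total 16)
  bridge: matched, +4 (running total 20)
  crossover: matched, +6 (running total 26)
  trifurcation: matched, +6 (running total 32)
  trifurcation: matched, +6 (running total 38)
  trifurcation: matched, +6 (running total 44)
  island: matched, +4 (running total 48)
  bifurcation: matched, +2 (running total 50)
  crossover: not matched, +0
Total score = 50
Threshold = 12; verdict = identification

50


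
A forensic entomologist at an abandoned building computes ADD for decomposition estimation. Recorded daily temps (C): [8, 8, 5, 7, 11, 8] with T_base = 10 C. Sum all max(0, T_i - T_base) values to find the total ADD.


Computing ADD day by day:
Day 1: max(0, 8 - 10) = 0
Day 2: max(0, 8 - 10) = 0
Day 3: max(0, 5 - 10) = 0
Day 4: max(0, 7 - 10) = 0
Day 5: max(0, 11 - 10) = 1
Day 6: max(0, 8 - 10) = 0
Total ADD = 1

1


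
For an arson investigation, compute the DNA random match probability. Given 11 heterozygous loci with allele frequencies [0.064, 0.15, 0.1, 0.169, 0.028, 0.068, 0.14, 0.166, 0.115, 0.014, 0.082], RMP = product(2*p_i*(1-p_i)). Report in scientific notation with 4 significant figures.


Computing RMP for 11 loci:
Locus 1: 2 * 0.064 * 0.936 = 0.119808
Locus 2: 2 * 0.15 * 0.85 = 0.255
Locus 3: 2 * 0.1 * 0.9 = 0.18
Locus 4: 2 * 0.169 * 0.831 = 0.280878
Locus 5: 2 * 0.028 * 0.972 = 0.054432
Locus 6: 2 * 0.068 * 0.932 = 0.126752
Locus 7: 2 * 0.14 * 0.86 = 0.2408
Locus 8: 2 * 0.166 * 0.834 = 0.276888
Locus 9: 2 * 0.115 * 0.885 = 0.20355
Locus 10: 2 * 0.014 * 0.986 = 0.027608
Locus 11: 2 * 0.082 * 0.918 = 0.150552
RMP = 6.011e-10

6.011e-10


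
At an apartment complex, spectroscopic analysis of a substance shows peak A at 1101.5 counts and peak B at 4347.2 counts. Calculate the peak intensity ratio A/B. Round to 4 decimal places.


Spectral peak ratio:
Peak A = 1101.5 counts
Peak B = 4347.2 counts
Ratio = 1101.5 / 4347.2 = 0.2534

0.2534


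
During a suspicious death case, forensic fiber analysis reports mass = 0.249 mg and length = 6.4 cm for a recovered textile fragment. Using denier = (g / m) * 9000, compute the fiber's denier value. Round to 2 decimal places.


Denier calculation:
Mass in grams = 0.249 mg / 1000 = 0.000249 g
Length in meters = 6.4 cm / 100 = 0.064 m
Linear density = mass / length = 0.000249 / 0.064 = 0.00389062 g/m
Denier = (g/m) * 9000 = 0.00389062 * 9000 = 35.02

35.02


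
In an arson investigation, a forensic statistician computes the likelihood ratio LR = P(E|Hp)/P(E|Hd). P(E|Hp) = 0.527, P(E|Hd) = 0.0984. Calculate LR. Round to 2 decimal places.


Likelihood ratio calculation:
LR = P(E|Hp) / P(E|Hd)
LR = 0.527 / 0.0984
LR = 5.36

5.36


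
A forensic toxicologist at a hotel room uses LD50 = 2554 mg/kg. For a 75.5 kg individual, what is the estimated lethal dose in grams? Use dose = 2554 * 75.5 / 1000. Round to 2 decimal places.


Lethal dose calculation:
Lethal dose = LD50 * body_weight / 1000
= 2554 * 75.5 / 1000
= 192827 / 1000
= 192.83 g

192.83


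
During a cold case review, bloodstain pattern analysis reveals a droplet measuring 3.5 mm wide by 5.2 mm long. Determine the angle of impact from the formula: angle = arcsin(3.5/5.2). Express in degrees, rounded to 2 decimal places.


Blood spatter impact angle calculation:
width / length = 3.5 / 5.2 = 0.673077
angle = arcsin(0.673077)
angle = 42.30 degrees

42.30


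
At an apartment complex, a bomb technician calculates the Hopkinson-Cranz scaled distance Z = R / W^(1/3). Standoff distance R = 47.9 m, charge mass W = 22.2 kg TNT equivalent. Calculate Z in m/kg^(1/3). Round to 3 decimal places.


Scaled distance calculation:
W^(1/3) = 22.2^(1/3) = 2.810505
Z = R / W^(1/3) = 47.9 / 2.810505
Z = 17.043 m/kg^(1/3)

17.043
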